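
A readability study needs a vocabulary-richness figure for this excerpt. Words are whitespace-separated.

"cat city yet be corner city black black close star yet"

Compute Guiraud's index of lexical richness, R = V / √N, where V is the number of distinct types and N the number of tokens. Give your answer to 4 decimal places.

N = 11, V = 8.
√N = 3.316625
R = 8 / 3.316625 = 2.4121

2.4121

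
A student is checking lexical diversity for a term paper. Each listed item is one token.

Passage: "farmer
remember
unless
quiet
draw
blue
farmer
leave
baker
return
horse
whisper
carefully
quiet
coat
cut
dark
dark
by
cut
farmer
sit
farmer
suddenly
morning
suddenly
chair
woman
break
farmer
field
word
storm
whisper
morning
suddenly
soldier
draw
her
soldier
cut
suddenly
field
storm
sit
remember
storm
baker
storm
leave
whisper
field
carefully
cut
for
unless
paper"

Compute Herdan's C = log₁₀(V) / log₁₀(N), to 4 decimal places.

0.8329

N = 57, V = 29.
log₁₀(V) = 1.462398, log₁₀(N) = 1.755875
C = 1.462398 / 1.755875 = 0.8329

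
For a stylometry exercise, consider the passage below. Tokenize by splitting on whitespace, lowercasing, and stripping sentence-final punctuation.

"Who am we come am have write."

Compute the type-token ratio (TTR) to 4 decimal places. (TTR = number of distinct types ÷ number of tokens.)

0.8571

N = 7 tokens, V = 6 types.
TTR = V / N = 6 / 7 = 0.8571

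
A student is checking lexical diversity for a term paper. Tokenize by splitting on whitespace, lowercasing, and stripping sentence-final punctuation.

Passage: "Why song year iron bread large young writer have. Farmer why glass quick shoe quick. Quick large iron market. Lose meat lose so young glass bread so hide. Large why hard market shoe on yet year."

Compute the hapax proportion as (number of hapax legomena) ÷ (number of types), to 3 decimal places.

Frequencies: why:3, large:3, quick:3, year:2, iron:2, bread:2, young:2, glass:2, shoe:2, market:2, lose:2, so:2, song:1, writer:1, have:1, farmer:1, meat:1, hide:1, hard:1, on:1, … (1 more, each freq 1)
Hapax count = 9; type count = 21.
Ratio = 9 / 21 = 0.429

0.429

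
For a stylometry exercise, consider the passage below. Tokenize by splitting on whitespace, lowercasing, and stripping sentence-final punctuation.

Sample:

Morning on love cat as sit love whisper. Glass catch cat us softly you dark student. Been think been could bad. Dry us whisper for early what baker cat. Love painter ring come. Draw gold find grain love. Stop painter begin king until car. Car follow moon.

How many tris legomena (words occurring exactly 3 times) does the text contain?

Frequencies: love:4, cat:3, whisper:2, us:2, been:2, painter:2, car:2, morning:1, on:1, as:1, sit:1, glass:1, catch:1, softly:1, you:1, dark:1, student:1, think:1, could:1, bad:1, … (17 more, each freq 1)
Words with frequency 3: cat

1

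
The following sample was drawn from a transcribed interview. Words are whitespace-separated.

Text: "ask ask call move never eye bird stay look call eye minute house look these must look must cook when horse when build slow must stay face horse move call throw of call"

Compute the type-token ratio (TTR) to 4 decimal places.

0.6061

N = 33 tokens, V = 20 types.
TTR = V / N = 20 / 33 = 0.6061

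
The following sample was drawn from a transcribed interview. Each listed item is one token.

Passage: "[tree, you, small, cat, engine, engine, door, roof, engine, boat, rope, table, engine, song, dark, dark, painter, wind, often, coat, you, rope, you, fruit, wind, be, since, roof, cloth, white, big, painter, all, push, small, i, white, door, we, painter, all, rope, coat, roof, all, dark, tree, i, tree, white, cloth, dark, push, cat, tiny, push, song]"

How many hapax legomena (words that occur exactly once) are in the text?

Frequencies: engine:4, dark:4, tree:3, you:3, roof:3, rope:3, painter:3, white:3, all:3, push:3, small:2, cat:2, door:2, song:2, wind:2, coat:2, cloth:2, i:2, boat:1, table:1, … (7 more, each freq 1)
Hapax (freq=1): be, big, boat, fruit, often, since, table, tiny, we

9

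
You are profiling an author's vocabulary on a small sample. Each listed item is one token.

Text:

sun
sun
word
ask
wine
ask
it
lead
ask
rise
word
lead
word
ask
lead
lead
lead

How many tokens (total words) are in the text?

Tokens: sun, sun, word, ask, wine, ask, it, lead, ask, rise, word, lead, word, ask, lead, lead, lead
N = 17

17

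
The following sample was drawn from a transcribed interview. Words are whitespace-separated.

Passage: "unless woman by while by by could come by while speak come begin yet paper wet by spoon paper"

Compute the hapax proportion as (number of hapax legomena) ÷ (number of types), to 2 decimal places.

Frequencies: by:5, while:2, come:2, paper:2, unless:1, woman:1, could:1, speak:1, begin:1, yet:1, wet:1, spoon:1
Hapax count = 8; type count = 12.
Ratio = 8 / 12 = 0.67

0.67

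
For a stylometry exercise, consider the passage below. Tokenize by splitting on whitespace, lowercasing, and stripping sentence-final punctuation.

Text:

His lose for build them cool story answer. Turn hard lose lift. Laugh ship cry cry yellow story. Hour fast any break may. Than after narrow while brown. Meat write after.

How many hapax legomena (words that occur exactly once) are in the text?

Frequencies: lose:2, story:2, cry:2, after:2, his:1, for:1, build:1, them:1, cool:1, answer:1, turn:1, hard:1, lift:1, laugh:1, ship:1, yellow:1, hour:1, fast:1, any:1, break:1, … (7 more, each freq 1)
Hapax (freq=1): answer, any, break, brown, build, cool, fast, for, hard, his, hour, laugh, lift, may, meat, narrow, ship, than, them, turn, while, write, yellow

23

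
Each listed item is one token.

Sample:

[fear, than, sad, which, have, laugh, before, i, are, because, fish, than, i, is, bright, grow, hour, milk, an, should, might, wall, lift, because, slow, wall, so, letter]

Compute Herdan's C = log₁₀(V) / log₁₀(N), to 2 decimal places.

N = 28, V = 24.
log₁₀(V) = 1.380211, log₁₀(N) = 1.447158
C = 1.380211 / 1.447158 = 0.95

0.95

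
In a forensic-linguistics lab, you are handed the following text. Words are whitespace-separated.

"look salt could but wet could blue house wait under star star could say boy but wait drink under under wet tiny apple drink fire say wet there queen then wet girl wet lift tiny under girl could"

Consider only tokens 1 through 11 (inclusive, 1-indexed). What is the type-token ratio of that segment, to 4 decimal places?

0.9091

Segment tokens 1–11: look, salt, could, but, wet, could, blue, house, wait, under, star
Segment N = 11, segment V = 10.
TTR = 10 / 11 = 0.9091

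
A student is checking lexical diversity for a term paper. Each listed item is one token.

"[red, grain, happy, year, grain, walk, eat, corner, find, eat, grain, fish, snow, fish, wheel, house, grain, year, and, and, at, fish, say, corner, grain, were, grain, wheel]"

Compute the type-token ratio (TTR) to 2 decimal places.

0.57

N = 28 tokens, V = 16 types.
TTR = V / N = 16 / 28 = 0.57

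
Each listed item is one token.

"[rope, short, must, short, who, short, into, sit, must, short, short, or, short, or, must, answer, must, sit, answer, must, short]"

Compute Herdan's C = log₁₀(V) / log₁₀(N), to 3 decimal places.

0.683

N = 21, V = 8.
log₁₀(V) = 0.903090, log₁₀(N) = 1.322219
C = 0.903090 / 1.322219 = 0.683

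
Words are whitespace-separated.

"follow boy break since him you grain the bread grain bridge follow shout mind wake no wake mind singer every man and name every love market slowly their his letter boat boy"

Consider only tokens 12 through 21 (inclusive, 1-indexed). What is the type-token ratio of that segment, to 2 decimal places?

Segment tokens 12–21: follow, shout, mind, wake, no, wake, mind, singer, every, man
Segment N = 10, segment V = 8.
TTR = 8 / 10 = 0.80

0.80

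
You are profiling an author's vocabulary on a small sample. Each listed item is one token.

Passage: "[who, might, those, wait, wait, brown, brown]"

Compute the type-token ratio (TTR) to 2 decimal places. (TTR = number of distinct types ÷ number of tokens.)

0.71

N = 7 tokens, V = 5 types.
TTR = V / N = 5 / 7 = 0.71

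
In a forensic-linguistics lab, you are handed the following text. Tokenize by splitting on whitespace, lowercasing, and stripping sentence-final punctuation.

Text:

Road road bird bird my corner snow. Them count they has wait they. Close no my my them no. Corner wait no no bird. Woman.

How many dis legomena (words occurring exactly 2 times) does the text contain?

Frequencies: no:4, bird:3, my:3, road:2, corner:2, them:2, they:2, wait:2, snow:1, count:1, has:1, close:1, woman:1
Words with frequency 2: corner, road, them, they, wait

5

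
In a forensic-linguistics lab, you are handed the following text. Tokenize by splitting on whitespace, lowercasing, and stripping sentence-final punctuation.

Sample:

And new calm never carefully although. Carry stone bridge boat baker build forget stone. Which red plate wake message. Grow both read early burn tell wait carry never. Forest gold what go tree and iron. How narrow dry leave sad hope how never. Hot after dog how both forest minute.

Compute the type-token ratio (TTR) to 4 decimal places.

0.8200

N = 50 tokens, V = 41 types.
TTR = V / N = 41 / 50 = 0.8200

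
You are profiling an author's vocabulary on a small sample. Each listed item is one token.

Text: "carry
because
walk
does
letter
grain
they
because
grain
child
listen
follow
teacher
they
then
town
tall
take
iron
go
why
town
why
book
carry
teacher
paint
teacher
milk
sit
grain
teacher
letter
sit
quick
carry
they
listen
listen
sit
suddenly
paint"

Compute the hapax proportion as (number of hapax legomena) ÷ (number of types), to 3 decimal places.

0.542

Frequencies: teacher:4, carry:3, grain:3, they:3, listen:3, sit:3, because:2, letter:2, town:2, why:2, paint:2, walk:1, does:1, child:1, follow:1, then:1, tall:1, take:1, iron:1, go:1, … (4 more, each freq 1)
Hapax count = 13; type count = 24.
Ratio = 13 / 24 = 0.542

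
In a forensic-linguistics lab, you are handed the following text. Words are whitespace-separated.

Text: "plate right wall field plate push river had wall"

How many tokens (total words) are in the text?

9

Tokens: plate, right, wall, field, plate, push, river, had, wall
N = 9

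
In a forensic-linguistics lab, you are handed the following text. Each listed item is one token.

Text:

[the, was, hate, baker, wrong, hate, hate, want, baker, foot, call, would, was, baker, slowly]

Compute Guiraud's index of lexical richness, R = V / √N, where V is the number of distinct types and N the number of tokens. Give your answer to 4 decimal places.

2.5820

N = 15, V = 10.
√N = 3.872983
R = 10 / 3.872983 = 2.5820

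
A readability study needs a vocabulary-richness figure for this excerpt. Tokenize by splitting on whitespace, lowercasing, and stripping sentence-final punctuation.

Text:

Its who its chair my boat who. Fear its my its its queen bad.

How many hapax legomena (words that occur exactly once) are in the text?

Frequencies: its:5, who:2, my:2, chair:1, boat:1, fear:1, queen:1, bad:1
Hapax (freq=1): bad, boat, chair, fear, queen

5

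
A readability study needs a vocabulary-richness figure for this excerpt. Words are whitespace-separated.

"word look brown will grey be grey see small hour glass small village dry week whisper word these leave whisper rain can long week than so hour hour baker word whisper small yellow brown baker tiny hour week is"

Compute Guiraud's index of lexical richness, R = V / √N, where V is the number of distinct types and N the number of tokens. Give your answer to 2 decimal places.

N = 39, V = 25.
√N = 6.244998
R = 25 / 6.244998 = 4.00

4.00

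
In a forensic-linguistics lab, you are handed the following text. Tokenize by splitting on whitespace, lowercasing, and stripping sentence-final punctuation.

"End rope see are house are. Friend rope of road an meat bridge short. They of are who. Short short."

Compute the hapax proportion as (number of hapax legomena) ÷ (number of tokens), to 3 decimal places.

Frequencies: are:3, short:3, rope:2, of:2, end:1, see:1, house:1, friend:1, road:1, an:1, meat:1, bridge:1, they:1, who:1
Hapax count = 10; token count = 20.
Ratio = 10 / 20 = 0.500

0.500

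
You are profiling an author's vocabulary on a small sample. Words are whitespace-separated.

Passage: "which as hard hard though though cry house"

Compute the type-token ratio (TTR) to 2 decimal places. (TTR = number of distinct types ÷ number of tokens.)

0.75

N = 8 tokens, V = 6 types.
TTR = V / N = 6 / 8 = 0.75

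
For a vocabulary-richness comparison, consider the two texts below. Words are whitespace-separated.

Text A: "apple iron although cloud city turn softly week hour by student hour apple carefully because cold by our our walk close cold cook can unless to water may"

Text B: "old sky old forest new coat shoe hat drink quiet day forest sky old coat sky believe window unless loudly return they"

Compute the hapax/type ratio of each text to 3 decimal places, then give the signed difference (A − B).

A: hapax=18, V=23, ratio=0.783
B: hapax=12, V=16, ratio=0.750
Difference = 0.783 − 0.750 = 0.033

0.033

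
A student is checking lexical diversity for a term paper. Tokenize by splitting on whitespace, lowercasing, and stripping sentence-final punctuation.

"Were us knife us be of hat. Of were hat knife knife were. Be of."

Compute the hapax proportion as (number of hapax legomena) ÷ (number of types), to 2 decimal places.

Frequencies: were:3, knife:3, of:3, us:2, be:2, hat:2
Hapax count = 0; type count = 6.
Ratio = 0 / 6 = 0.00

0.00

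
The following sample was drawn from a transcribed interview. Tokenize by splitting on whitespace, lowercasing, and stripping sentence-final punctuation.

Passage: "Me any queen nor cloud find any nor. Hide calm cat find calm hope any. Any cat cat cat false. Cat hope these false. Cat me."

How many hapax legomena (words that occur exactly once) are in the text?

Frequencies: cat:6, any:4, me:2, nor:2, find:2, calm:2, hope:2, false:2, queen:1, cloud:1, hide:1, these:1
Hapax (freq=1): cloud, hide, queen, these

4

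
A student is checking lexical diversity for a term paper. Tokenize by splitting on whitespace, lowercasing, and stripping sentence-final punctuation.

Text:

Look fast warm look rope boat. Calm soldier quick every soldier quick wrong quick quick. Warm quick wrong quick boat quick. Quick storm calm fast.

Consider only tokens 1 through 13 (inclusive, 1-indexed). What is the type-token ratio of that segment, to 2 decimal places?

0.77

Segment tokens 1–13: look, fast, warm, look, rope, boat, calm, soldier, quick, every, soldier, quick, wrong
Segment N = 13, segment V = 10.
TTR = 10 / 13 = 0.77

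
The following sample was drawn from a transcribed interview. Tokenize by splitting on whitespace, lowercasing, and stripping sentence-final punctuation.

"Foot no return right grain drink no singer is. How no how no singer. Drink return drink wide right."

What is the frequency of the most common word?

4

Frequencies: no:4, drink:3, return:2, right:2, singer:2, how:2, foot:1, grain:1, is:1, wide:1
Most common: 'no' with frequency 4.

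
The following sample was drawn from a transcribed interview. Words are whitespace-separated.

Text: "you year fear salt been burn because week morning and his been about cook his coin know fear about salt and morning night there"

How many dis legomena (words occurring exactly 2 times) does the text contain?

7

Frequencies: fear:2, salt:2, been:2, morning:2, and:2, his:2, about:2, you:1, year:1, burn:1, because:1, week:1, cook:1, coin:1, know:1, night:1, there:1
Words with frequency 2: about, and, been, fear, his, morning, salt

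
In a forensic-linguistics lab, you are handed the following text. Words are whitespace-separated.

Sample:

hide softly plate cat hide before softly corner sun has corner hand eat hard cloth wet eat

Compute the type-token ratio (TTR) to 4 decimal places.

0.7647

N = 17 tokens, V = 13 types.
TTR = V / N = 13 / 17 = 0.7647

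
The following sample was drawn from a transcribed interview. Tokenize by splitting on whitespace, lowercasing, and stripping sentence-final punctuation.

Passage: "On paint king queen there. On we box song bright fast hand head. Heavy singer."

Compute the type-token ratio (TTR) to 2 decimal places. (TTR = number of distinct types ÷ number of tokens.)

N = 15 tokens, V = 14 types.
TTR = V / N = 14 / 15 = 0.93

0.93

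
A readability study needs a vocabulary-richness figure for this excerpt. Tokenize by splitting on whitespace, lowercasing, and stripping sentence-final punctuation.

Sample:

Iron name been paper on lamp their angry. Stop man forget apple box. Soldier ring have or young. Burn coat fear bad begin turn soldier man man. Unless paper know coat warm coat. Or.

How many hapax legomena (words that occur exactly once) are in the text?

22

Frequencies: man:3, coat:3, paper:2, soldier:2, or:2, iron:1, name:1, been:1, on:1, lamp:1, their:1, angry:1, stop:1, forget:1, apple:1, box:1, ring:1, have:1, young:1, burn:1, … (7 more, each freq 1)
Hapax (freq=1): angry, apple, bad, been, begin, box, burn, fear, forget, have, iron, know, lamp, name, on, ring, stop, their, turn, unless, warm, young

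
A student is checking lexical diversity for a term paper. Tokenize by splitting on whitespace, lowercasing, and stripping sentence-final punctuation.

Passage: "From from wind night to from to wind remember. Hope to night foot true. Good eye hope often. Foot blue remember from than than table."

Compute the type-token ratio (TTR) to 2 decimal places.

0.56

N = 25 tokens, V = 14 types.
TTR = V / N = 14 / 25 = 0.56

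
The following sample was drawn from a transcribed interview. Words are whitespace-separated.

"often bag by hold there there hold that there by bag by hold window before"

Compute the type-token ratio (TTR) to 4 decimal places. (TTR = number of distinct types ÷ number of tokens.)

0.5333

N = 15 tokens, V = 8 types.
TTR = V / N = 8 / 15 = 0.5333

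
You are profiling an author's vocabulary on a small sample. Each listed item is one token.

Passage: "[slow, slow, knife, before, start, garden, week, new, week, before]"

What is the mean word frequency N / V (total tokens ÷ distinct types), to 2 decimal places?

1.43

N = 10 tokens, V = 7 types.
Mean frequency = N / V = 10 / 7 = 1.43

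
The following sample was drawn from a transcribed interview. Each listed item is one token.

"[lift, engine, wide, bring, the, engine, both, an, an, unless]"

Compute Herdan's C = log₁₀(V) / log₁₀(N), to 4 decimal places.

N = 10, V = 8.
log₁₀(V) = 0.903090, log₁₀(N) = 1.000000
C = 0.903090 / 1.000000 = 0.9031

0.9031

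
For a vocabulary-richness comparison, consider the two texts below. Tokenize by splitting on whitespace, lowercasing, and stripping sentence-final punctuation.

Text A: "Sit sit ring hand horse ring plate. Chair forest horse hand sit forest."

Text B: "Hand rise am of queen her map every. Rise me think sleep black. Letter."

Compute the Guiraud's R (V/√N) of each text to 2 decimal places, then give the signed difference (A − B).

-1.53

A: V=7, N=13, R=1.94
B: V=13, N=14, R=3.47
Difference = 1.94 − 3.47 = -1.53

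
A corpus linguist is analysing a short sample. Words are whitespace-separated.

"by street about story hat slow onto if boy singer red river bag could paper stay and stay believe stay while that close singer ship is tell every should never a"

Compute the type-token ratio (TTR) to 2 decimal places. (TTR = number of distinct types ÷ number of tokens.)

0.90

N = 31 tokens, V = 28 types.
TTR = V / N = 28 / 31 = 0.90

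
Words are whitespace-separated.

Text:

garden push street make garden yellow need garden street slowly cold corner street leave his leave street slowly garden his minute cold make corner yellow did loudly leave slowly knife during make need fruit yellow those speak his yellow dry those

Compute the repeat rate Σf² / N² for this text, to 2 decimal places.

0.06

Frequencies: garden:4, street:4, yellow:4, make:3, slowly:3, leave:3, his:3, need:2, cold:2, corner:2, those:2, push:1, minute:1, did:1, loudly:1, knife:1, during:1, fruit:1, speak:1, dry:1
Σf² = 109; N² = 1681
Repeat rate = 109 / 1681 = 0.06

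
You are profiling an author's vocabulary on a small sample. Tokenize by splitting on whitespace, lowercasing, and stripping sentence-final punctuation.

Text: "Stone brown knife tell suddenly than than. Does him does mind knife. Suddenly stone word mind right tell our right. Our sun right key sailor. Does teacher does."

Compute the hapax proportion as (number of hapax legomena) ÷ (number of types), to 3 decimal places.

0.438

Frequencies: does:4, right:3, stone:2, knife:2, tell:2, suddenly:2, than:2, mind:2, our:2, brown:1, him:1, word:1, sun:1, key:1, sailor:1, teacher:1
Hapax count = 7; type count = 16.
Ratio = 7 / 16 = 0.438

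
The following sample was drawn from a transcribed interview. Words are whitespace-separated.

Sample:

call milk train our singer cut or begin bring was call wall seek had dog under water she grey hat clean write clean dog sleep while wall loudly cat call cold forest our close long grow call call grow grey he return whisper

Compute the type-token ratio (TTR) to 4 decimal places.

0.7674

N = 43 tokens, V = 33 types.
TTR = V / N = 33 / 43 = 0.7674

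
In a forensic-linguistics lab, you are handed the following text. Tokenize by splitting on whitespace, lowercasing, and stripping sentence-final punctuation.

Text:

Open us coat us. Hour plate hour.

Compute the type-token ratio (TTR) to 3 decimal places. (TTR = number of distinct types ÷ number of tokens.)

0.714

N = 7 tokens, V = 5 types.
TTR = V / N = 5 / 7 = 0.714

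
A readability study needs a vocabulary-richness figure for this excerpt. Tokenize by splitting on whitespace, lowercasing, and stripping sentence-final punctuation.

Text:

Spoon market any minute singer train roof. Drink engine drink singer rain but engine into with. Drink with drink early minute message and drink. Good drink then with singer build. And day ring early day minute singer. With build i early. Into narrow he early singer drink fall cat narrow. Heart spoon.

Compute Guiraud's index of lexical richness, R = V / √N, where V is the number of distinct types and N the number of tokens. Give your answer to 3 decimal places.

N = 52, V = 27.
√N = 7.211103
R = 27 / 7.211103 = 3.744

3.744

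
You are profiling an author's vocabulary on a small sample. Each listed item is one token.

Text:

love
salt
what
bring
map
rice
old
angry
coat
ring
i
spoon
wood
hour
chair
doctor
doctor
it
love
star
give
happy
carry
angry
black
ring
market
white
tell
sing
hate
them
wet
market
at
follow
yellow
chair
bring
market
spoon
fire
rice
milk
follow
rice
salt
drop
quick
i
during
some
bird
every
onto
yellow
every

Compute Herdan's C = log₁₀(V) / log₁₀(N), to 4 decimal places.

0.9185

N = 57, V = 41.
log₁₀(V) = 1.612784, log₁₀(N) = 1.755875
C = 1.612784 / 1.755875 = 0.9185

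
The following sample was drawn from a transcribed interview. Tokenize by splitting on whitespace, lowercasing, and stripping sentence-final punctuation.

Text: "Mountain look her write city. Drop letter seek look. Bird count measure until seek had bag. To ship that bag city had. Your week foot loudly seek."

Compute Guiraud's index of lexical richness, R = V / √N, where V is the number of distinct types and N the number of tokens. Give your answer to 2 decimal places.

4.04

N = 27, V = 21.
√N = 5.196152
R = 21 / 5.196152 = 4.04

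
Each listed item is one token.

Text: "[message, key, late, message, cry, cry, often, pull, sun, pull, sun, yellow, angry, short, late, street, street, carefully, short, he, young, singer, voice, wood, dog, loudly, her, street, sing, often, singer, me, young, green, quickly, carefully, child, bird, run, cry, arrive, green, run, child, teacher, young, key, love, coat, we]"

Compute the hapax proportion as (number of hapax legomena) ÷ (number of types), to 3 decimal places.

0.531

Frequencies: cry:3, street:3, young:3, message:2, key:2, late:2, often:2, pull:2, sun:2, short:2, carefully:2, singer:2, green:2, child:2, run:2, yellow:1, angry:1, he:1, voice:1, wood:1, … (12 more, each freq 1)
Hapax count = 17; type count = 32.
Ratio = 17 / 32 = 0.531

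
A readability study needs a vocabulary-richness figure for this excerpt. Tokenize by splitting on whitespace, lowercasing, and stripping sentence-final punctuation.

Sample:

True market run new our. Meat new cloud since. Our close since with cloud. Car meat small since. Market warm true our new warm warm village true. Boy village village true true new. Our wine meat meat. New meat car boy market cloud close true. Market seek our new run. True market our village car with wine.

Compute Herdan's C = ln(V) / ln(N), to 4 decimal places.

0.7008

N = 57, V = 17.
ln(V) = 2.833213, ln(N) = 4.043051
C = 2.833213 / 4.043051 = 0.7008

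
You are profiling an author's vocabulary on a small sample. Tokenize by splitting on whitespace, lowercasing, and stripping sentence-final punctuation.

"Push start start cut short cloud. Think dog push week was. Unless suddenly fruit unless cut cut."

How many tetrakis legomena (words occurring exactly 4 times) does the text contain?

Frequencies: cut:3, push:2, start:2, unless:2, short:1, cloud:1, think:1, dog:1, week:1, was:1, suddenly:1, fruit:1
Words with frequency 4: (none)

0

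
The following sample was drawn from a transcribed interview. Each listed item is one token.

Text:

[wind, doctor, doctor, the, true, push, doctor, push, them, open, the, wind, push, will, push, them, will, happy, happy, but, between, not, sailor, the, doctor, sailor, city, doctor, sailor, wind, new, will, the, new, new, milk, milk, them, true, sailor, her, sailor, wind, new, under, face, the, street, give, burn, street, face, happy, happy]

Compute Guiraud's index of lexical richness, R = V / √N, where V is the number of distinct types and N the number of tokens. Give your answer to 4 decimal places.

N = 54, V = 22.
√N = 7.348469
R = 22 / 7.348469 = 2.9938

2.9938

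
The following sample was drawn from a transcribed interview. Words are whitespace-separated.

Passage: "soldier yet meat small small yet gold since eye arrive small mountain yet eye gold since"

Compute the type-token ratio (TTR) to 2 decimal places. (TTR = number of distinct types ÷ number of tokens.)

N = 16 tokens, V = 9 types.
TTR = V / N = 9 / 16 = 0.56

0.56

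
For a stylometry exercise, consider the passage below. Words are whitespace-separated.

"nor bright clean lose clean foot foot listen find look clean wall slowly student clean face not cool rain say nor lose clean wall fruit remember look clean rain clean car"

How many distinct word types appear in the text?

Distinct types: {bright, car, clean, cool, face, find, foot, fruit, listen, look, lose, nor, not, rain, remember, say, slowly, student, wall}
V = 19

19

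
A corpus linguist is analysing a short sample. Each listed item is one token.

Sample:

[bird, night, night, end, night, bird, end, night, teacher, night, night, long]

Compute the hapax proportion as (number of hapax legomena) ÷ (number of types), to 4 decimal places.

Frequencies: night:6, bird:2, end:2, teacher:1, long:1
Hapax count = 2; type count = 5.
Ratio = 2 / 5 = 0.4000

0.4000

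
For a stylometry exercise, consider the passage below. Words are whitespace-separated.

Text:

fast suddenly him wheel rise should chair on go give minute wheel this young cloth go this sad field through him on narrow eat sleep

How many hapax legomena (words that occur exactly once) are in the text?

Frequencies: him:2, wheel:2, on:2, go:2, this:2, fast:1, suddenly:1, rise:1, should:1, chair:1, give:1, minute:1, young:1, cloth:1, sad:1, field:1, through:1, narrow:1, eat:1, sleep:1
Hapax (freq=1): chair, cloth, eat, fast, field, give, minute, narrow, rise, sad, should, sleep, suddenly, through, young

15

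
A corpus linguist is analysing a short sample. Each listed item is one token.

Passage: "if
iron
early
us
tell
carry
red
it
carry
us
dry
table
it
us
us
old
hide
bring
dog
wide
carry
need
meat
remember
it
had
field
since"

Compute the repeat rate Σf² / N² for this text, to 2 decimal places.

0.07

Frequencies: us:4, carry:3, it:3, if:1, iron:1, early:1, tell:1, red:1, dry:1, table:1, old:1, hide:1, bring:1, dog:1, wide:1, need:1, meat:1, remember:1, had:1, field:1, … (1 more, each freq 1)
Σf² = 52; N² = 784
Repeat rate = 52 / 784 = 0.07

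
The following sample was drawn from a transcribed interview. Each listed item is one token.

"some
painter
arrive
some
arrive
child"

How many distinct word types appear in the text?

Distinct types: {arrive, child, painter, some}
V = 4

4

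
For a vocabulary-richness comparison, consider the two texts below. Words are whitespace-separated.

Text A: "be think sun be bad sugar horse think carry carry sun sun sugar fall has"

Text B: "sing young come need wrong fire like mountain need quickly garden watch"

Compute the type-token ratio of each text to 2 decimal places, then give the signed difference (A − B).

TTR(A) = 9/15 = 0.60
TTR(B) = 11/12 = 0.92
Difference = 0.60 − 0.92 = -0.32

-0.32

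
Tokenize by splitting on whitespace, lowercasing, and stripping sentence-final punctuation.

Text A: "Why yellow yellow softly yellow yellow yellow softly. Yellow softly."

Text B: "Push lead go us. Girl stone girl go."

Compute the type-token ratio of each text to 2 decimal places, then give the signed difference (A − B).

TTR(A) = 3/10 = 0.30
TTR(B) = 6/8 = 0.75
Difference = 0.30 − 0.75 = -0.45

-0.45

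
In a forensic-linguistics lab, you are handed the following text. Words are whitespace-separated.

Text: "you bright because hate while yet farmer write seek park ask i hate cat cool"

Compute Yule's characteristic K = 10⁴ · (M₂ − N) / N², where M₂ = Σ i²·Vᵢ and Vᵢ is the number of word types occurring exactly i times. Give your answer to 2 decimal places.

Frequencies: hate:2, you:1, bright:1, because:1, while:1, yet:1, farmer:1, write:1, seek:1, park:1, ask:1, i:1, cat:1, cool:1
N = 15. Frequency spectrum: V_1=13, V_2=1
M₂ = 1²·13 + 2²·1 = 17
K = 10000 × (17 − 15) / 15² = 88.89

88.89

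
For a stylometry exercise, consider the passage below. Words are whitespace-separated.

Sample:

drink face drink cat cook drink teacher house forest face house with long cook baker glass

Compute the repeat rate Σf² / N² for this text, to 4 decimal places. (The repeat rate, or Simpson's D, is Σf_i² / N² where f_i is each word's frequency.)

0.1094

Frequencies: drink:3, face:2, cook:2, house:2, cat:1, teacher:1, forest:1, with:1, long:1, baker:1, glass:1
Σf² = 28; N² = 256
Repeat rate = 28 / 256 = 0.1094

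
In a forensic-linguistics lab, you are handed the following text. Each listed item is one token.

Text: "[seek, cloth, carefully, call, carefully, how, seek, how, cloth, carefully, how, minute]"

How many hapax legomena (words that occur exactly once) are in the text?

2

Frequencies: carefully:3, how:3, seek:2, cloth:2, call:1, minute:1
Hapax (freq=1): call, minute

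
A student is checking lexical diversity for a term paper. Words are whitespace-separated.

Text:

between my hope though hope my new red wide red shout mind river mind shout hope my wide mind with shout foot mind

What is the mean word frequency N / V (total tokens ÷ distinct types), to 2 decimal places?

N = 23 tokens, V = 12 types.
Mean frequency = N / V = 23 / 12 = 1.92

1.92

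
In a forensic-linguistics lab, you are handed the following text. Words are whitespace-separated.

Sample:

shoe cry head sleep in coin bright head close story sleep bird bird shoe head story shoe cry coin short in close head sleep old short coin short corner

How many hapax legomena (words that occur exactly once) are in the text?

3

Frequencies: head:4, shoe:3, sleep:3, coin:3, short:3, cry:2, in:2, close:2, story:2, bird:2, bright:1, old:1, corner:1
Hapax (freq=1): bright, corner, old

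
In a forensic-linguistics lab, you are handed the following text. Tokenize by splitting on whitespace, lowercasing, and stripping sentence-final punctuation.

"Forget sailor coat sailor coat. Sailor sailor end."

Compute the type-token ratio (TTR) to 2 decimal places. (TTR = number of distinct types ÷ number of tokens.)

N = 8 tokens, V = 4 types.
TTR = V / N = 4 / 8 = 0.50

0.50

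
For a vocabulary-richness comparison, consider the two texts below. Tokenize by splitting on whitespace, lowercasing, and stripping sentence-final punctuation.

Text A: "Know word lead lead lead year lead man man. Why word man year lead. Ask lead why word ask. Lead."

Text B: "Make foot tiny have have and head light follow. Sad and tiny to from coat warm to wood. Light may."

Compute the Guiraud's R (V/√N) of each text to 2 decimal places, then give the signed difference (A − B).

-1.78

A: V=7, N=20, R=1.57
B: V=15, N=20, R=3.35
Difference = 1.57 − 3.35 = -1.78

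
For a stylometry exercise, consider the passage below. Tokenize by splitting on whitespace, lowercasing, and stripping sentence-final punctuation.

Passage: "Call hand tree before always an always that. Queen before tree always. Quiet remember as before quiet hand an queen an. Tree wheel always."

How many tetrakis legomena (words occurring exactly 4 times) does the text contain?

Frequencies: always:4, tree:3, before:3, an:3, hand:2, queen:2, quiet:2, call:1, that:1, remember:1, as:1, wheel:1
Words with frequency 4: always

1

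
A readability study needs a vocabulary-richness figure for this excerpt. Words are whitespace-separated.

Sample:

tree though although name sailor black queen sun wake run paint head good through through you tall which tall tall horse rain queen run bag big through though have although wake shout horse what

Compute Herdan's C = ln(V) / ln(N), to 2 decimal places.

0.90

N = 34, V = 24.
ln(V) = 3.178054, ln(N) = 3.526361
C = 3.178054 / 3.526361 = 0.90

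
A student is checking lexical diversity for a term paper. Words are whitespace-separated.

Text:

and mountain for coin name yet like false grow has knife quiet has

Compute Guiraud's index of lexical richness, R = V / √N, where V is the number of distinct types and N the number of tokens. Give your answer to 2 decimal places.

N = 13, V = 12.
√N = 3.605551
R = 12 / 3.605551 = 3.33

3.33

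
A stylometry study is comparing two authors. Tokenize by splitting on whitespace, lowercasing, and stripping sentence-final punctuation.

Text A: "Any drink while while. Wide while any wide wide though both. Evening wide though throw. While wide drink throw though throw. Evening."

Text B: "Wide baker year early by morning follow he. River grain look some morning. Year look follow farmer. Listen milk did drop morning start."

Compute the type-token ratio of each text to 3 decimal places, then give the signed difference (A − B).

-0.419

TTR(A) = 8/22 = 0.364
TTR(B) = 18/23 = 0.783
Difference = 0.364 − 0.783 = -0.419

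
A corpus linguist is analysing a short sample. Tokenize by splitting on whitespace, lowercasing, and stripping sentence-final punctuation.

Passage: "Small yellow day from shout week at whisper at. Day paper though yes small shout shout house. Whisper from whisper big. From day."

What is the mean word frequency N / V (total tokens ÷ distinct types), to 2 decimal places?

N = 23 tokens, V = 13 types.
Mean frequency = N / V = 23 / 13 = 1.77

1.77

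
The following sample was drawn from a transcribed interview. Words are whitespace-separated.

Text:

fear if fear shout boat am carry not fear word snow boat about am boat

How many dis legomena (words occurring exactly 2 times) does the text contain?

Frequencies: fear:3, boat:3, am:2, if:1, shout:1, carry:1, not:1, word:1, snow:1, about:1
Words with frequency 2: am

1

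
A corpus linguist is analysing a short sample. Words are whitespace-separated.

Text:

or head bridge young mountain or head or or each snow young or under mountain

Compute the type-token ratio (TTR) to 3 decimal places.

N = 15 tokens, V = 8 types.
TTR = V / N = 8 / 15 = 0.533

0.533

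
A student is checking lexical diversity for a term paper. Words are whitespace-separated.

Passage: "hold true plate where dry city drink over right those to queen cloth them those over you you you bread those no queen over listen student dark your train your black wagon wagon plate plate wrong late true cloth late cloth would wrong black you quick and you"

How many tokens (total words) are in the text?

Tokens: hold, true, plate, where, dry, city, drink, over, right, those, to, queen, cloth, them, those, over, you, you, you, bread, those, no, queen, over, listen, student, dark, your, train, your, black, wagon, wagon, plate, plate, wrong, late, true, cloth, late, cloth, would, wrong, black, you, quick, and, you
N = 48

48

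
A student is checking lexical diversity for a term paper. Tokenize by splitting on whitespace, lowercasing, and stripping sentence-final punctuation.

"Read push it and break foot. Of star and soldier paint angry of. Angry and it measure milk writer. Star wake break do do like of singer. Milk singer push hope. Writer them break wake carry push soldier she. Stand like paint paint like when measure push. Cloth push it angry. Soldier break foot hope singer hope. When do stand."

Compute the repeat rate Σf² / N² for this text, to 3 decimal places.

0.047

Frequencies: push:5, break:4, it:3, and:3, of:3, soldier:3, paint:3, angry:3, do:3, like:3, singer:3, hope:3, foot:2, star:2, measure:2, milk:2, writer:2, wake:2, stand:2, when:2, … (5 more, each freq 1)
Σf² = 168; N² = 3600
Repeat rate = 168 / 3600 = 0.047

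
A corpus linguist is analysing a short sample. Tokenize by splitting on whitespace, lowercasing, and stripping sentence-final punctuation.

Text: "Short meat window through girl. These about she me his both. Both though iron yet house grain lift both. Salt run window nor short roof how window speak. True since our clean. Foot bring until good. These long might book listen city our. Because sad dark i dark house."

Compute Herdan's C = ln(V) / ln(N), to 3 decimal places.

0.948

N = 49, V = 40.
ln(V) = 3.688879, ln(N) = 3.891820
C = 3.688879 / 3.891820 = 0.948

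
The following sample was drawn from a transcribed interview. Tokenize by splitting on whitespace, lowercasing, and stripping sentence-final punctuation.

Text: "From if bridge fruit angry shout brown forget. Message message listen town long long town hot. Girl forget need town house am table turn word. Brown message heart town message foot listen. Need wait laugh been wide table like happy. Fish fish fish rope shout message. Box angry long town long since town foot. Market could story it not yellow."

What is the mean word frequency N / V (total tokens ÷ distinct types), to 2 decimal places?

N = 60 tokens, V = 38 types.
Mean frequency = N / V = 60 / 38 = 1.58

1.58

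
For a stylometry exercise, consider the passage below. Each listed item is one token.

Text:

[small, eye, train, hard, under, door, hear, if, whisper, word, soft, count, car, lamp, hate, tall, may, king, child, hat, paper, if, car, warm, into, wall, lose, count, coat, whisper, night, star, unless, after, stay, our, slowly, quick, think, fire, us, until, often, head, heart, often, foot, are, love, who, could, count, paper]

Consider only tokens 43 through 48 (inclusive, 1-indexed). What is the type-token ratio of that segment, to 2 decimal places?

0.83

Segment tokens 43–48: often, head, heart, often, foot, are
Segment N = 6, segment V = 5.
TTR = 5 / 6 = 0.83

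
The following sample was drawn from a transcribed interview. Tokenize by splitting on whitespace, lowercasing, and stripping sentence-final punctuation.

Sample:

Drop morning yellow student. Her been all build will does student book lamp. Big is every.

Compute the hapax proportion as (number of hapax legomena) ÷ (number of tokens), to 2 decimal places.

0.88

Frequencies: student:2, drop:1, morning:1, yellow:1, her:1, been:1, all:1, build:1, will:1, does:1, book:1, lamp:1, big:1, is:1, every:1
Hapax count = 14; token count = 16.
Ratio = 14 / 16 = 0.88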